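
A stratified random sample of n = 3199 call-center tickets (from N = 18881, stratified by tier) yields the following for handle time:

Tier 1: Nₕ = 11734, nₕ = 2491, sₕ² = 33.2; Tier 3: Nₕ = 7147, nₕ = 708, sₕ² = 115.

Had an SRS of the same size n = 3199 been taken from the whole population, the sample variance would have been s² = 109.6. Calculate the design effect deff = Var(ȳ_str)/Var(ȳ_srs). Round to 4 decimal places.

0.8794

Var(ȳ_str) = Σ Wₕ²(1−fₕ)sₕ²/nₕ with Wₕ = Nₕ/18881:
  Tier 1: (11734/18881)²·(1−2491/11734)·33.2/2491 = 0.0040548371
  Tier 3: (7147/18881)²·(1−708/7147)·115/708 = 0.02096799
  → Var(ȳ_str) = 0.025022827.
Var(ȳ_srs) = (1 − 3199/18881)·109.6/3199 = 0.028455929.
deff = 0.025022827 / 0.028455929 = 0.8794.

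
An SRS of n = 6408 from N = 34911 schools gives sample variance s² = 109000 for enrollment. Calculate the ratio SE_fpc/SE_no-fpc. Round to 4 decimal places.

0.9036

f = n/N = 6408/34911 = 0.18355246.
SE_no-fpc = √(s²/n) = 4.1243166; SE_fpc = √((1−f)s²/n) = 3.7266288.
Ratio = √(1−f) = 0.90357487.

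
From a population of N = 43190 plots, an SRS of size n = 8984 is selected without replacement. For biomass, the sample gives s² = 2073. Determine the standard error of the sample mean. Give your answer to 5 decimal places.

0.42749

Under SRS without replacement, Var(ȳ) = (1 − f)·s²/n with f = n/N = 8984/43190 = 0.20801111.
Var(ȳ) = (1 − 0.20801111)·2073/8984 = 0.79198889·0.23074354 = 0.18274632.
SE(ȳ) = √(0.18274632) = 0.42749.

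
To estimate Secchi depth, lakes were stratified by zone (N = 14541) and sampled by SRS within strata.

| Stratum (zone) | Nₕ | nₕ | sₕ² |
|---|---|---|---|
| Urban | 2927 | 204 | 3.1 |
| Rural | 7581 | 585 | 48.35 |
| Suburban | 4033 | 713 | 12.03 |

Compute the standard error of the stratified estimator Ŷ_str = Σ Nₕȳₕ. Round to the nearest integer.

Var(Ŷ_str) = Σₕ Nₕ²(1 − fₕ)sₕ²/nₕ.
Urban: 2927²·(1 − 204/2927)·3.1/204 = 121116.1.
Rural: 7581²·(1 − 585/7581)·48.35/585 = 4.3834586 × 10^6.
Suburban: 4033²·(1 − 713/4033)·12.03/713 = 225913.61.
Sum = 4.7304883 × 10^6.
SE = √(4.7304883 × 10^6) = 2175.

2175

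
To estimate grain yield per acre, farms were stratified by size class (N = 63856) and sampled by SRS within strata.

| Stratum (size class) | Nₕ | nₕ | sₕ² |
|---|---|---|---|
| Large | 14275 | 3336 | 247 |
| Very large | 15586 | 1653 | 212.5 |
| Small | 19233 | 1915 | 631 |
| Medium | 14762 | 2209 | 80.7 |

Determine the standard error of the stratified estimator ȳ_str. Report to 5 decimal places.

Var(ȳ_str) = Σₕ Wₕ²(1 − fₕ)sₕ²/nₕ with Wₕ = Nₕ/N, N = 63856.
Large: Wₕ = 0.22354986; term = 0.22354986²·(1 − 0.23369527)·247/3336 = 0.002835445.
Very large: Wₕ = 0.24408043; term = 0.24408043²·(1 − 0.10605672)·212.5/1653 = 0.0068463953.
Small: Wₕ = 0.30119331; term = 0.30119331²·(1 − 0.09956845)·631/1915 = 0.026915467.
Medium: Wₕ = 0.23117640; term = 0.23117640²·(1 − 0.14964097)·80.7/2209 = 0.0016602257.
Sum = 0.038257533.
SE = √(0.038257533) = 0.19560.

0.19560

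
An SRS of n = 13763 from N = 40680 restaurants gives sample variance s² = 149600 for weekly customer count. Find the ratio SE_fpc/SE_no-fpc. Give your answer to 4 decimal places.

f = n/N = 13763/40680 = 0.33832350.
SE_no-fpc = √(s²/n) = 3.2969263; SE_fpc = √((1−f)s²/n) = 2.6818353.
Ratio = √(1−f) = 0.81343500.

0.8134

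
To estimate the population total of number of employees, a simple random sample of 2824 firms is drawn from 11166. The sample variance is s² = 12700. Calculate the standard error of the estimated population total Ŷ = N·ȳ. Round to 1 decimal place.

Var(Ŷ) = N²·Var(ȳ) = N²·(1 − n/N)·s²/n.
f = 2824/11166 = 0.25291062; Var(ȳ) = 0.74708938·12700/2824 = 3.3597858.
Var(Ŷ) = 11166² · 3.3597858 = 4.188966 × 10^8.
SE(Ŷ) = √(4.188966 × 10^8) = 20467.0.

20467.0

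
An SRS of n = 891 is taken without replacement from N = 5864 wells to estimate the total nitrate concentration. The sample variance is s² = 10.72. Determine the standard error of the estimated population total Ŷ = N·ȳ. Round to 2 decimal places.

592.33

Var(Ŷ) = N²·Var(ȳ) = N²·(1 − n/N)·s²/n.
f = 891/5864 = 0.15194407; Var(ȳ) = 0.84805593·10.72/891 = 0.010203322.
Var(Ŷ) = 5864² · 0.010203322 = 350856.49.
SE(Ŷ) = √(350856.49) = 592.33.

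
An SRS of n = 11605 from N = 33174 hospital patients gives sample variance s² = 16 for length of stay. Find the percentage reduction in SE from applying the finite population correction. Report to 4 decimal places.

f = n/N = 11605/33174 = 0.34982215.
SE_no-fpc = √(s²/n) = 0.037131066; SE_fpc = √((1−f)s²/n) = 0.029940118.
Ratio = √(1−f) = 0.80633607. Reduction = 100·(1 − 0.80633607) = 19.3664%.

19.3664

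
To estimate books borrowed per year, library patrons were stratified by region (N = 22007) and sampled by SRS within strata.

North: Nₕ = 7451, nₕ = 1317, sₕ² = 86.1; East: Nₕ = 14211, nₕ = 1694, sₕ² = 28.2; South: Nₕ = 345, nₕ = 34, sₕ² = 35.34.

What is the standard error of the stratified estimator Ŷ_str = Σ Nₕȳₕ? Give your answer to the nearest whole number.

Var(Ŷ_str) = Σₕ Nₕ²(1 − fₕ)sₕ²/nₕ.
North: 7451²·(1 − 1317/7451)·86.1/1317 = 2.9879664 × 10^6.
East: 14211²·(1 − 1694/14211)·28.2/1694 = 2.9611513 × 10^6.
South: 345²·(1 − 34/345)·35.34/34 = 111523.69.
Sum = 6.0606414 × 10^6.
SE = √(6.0606414 × 10^6) = 2462.

2462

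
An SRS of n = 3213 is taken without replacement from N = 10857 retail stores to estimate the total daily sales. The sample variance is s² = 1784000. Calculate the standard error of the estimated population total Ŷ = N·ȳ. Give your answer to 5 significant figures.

Var(Ŷ) = N²·Var(ȳ) = N²·(1 − n/N)·s²/n.
f = 3213/10857 = 0.29593810; Var(ȳ) = 0.70406190·1784000/3213 = 390.92637.
Var(Ŷ) = 10857² · 390.92637 = 4.608023 × 10^10.
SE(Ŷ) = √(4.608023 × 10^10) = 214660.

214660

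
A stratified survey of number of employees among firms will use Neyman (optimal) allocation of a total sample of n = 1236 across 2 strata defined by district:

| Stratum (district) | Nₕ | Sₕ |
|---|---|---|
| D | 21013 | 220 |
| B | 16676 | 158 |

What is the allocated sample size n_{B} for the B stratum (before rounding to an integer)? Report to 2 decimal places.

448.71

Neyman allocation: nₕ = n·NₕSₕ / Σⱼ NⱼSⱼ.
Σ NⱼSⱼ = 21013·220 + 16676·158 = 7.257668 × 10^6.
n_{B} = 1236·16676·158 / (7.257668 × 10^6) = 448.71.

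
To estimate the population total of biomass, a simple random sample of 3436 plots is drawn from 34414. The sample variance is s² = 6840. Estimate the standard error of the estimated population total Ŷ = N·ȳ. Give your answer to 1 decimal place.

46067.6

Var(Ŷ) = N²·Var(ȳ) = N²·(1 − n/N)·s²/n.
f = 3436/34414 = 0.09984309; Var(ȳ) = 0.90015691·6840/3436 = 1.7919305.
Var(Ŷ) = 34414² · 1.7919305 = 2.1222252 × 10^9.
SE(Ŷ) = √(2.1222252 × 10^9) = 46067.6.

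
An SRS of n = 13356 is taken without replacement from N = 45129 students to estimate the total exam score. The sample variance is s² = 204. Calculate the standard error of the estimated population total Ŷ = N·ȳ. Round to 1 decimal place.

4679.9

Var(Ŷ) = N²·Var(ȳ) = N²·(1 − n/N)·s²/n.
f = 13356/45129 = 0.29595161; Var(ȳ) = 0.70404839·204/13356 = 0.010753659.
Var(Ŷ) = 45129² · 0.010753659 = 2.1901188 × 10^7.
SE(Ŷ) = √(2.1901188 × 10^7) = 4679.9.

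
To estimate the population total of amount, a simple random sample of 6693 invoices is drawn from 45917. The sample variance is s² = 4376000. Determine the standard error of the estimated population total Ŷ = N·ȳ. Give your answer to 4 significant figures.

Var(Ŷ) = N²·Var(ȳ) = N²·(1 − n/N)·s²/n.
f = 6693/45917 = 0.14576301; Var(ȳ) = 0.85423699·4376000/6693 = 558.51503.
Var(Ŷ) = 45917² · 558.51503 = 1.1775568 × 10^12.
SE(Ŷ) = √(1.1775568 × 10^12) = 1.085 × 10^6.

1.085 × 10^6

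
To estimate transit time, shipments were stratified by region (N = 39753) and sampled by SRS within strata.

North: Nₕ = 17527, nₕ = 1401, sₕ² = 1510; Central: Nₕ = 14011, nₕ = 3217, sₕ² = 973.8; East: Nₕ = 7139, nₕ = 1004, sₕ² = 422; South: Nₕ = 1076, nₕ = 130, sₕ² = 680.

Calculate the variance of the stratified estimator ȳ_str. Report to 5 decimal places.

0.23675

Var(ȳ_str) = Σₕ Wₕ²(1 − fₕ)sₕ²/nₕ with Wₕ = Nₕ/N, N = 39753.
North: Wₕ = 0.44089754; term = 0.44089754²·(1 − 0.07993382)·1510/1401 = 0.19276724.
Central: Wₕ = 0.35245139; term = 0.35245139²·(1 − 0.22960531)·973.8/3217 = 0.028968796.
East: Wₕ = 0.17958393; term = 0.17958393²·(1 − 0.14063594)·422/1004 = 0.01164906.
South: Wₕ = 0.02706714; term = 0.02706714²·(1 − 0.12081784)·680/130 = 0.0033692183.
Sum = 0.23675431.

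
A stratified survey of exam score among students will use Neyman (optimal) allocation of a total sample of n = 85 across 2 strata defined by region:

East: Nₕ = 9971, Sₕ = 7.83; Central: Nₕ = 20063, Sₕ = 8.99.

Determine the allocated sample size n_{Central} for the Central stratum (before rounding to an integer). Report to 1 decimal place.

59.3

Neyman allocation: nₕ = n·NₕSₕ / Σⱼ NⱼSⱼ.
Σ NⱼSⱼ = 9971·7.83 + 20063·8.99 = 258439.3.
n_{Central} = 85·20063·8.99 / 258439.3 = 59.3.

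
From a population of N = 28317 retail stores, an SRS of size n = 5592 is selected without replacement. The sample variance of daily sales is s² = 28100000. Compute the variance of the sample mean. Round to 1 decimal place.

4032.7

Under SRS without replacement, Var(ȳ) = (1 − f)·s²/n with f = n/N = 5592/28317 = 0.19747855.
Var(ȳ) = (1 − 0.19747855)·28100000/5592 = 0.80252145·5025.0358 = 4032.699.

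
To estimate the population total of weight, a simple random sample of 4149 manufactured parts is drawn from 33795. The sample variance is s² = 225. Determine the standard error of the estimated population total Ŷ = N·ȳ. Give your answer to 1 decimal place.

7371.0

Var(Ŷ) = N²·Var(ȳ) = N²·(1 − n/N)·s²/n.
f = 4149/33795 = 0.12276964; Var(ȳ) = 0.87723036·225/4149 = 0.047572145.
Var(Ŷ) = 33795² · 0.047572145 = 5.4332243 × 10^7.
SE(Ŷ) = √(5.4332243 × 10^7) = 7371.0.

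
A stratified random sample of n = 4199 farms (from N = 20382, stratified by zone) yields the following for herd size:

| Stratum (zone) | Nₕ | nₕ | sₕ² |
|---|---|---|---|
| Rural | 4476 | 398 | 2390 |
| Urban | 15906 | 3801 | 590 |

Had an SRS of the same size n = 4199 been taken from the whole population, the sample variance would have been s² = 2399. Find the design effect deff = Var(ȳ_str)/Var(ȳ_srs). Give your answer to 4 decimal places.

Var(ȳ_str) = Σ Wₕ²(1−fₕ)sₕ²/nₕ with Wₕ = Nₕ/20382:
  Rural: (4476/20382)²·(1−398/4476)·2390/398 = 0.26385087
  Urban: (15906/20382)²·(1−3801/15906)·590/3801 = 0.071942632
  → Var(ȳ_str) = 0.3357935.
Var(ȳ_srs) = (1 − 4199/20382)·2399/4199 = 0.45362461.
deff = 0.3357935 / 0.45362461 = 0.7402.

0.7402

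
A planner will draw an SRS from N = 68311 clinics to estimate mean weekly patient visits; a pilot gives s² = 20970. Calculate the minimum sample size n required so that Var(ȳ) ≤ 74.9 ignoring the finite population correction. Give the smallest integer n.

Without fpc, n₀ = s²/D = 20970/74.9 = 279.9733.
Rounding up, n = 280.

280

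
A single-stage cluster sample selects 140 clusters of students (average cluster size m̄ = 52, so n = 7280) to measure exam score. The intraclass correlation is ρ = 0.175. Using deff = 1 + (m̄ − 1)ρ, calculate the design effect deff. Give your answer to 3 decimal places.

deff = 1 + (52 − 1)·0.175 = 1 + 8.925 = 9.925.

9.925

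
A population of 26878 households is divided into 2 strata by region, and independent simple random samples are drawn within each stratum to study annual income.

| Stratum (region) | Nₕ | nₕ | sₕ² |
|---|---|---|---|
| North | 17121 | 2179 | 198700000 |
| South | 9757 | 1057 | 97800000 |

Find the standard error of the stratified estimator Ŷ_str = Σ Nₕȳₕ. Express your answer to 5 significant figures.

Var(Ŷ_str) = Σₕ Nₕ²(1 − fₕ)sₕ²/nₕ.
North: 17121²·(1 − 2179/17121)·198700000/2179 = 2.3328053 × 10^13.
South: 9757²·(1 − 1057/9757)·97800000/1057 = 7.8541542 × 10^12.
Sum = 3.1182207 × 10^13.
SE = √(3.1182207 × 10^13) = 5.5841 × 10^6.

5.5841 × 10^6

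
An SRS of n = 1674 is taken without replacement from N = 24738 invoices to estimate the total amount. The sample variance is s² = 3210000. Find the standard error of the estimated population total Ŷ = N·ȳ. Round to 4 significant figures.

1.046 × 10^6

Var(Ŷ) = N²·Var(ȳ) = N²·(1 − n/N)·s²/n.
f = 1674/24738 = 0.06766917; Var(ȳ) = 0.93233083·3210000/1674 = 1787.8028.
Var(Ŷ) = 24738² · 1787.8028 = 1.0940793 × 10^12.
SE(Ŷ) = √(1.0940793 × 10^12) = 1.046 × 10^6.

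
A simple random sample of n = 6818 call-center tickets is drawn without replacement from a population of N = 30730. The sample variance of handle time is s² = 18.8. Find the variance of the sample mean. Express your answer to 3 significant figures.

Under SRS without replacement, Var(ȳ) = (1 − f)·s²/n with f = n/N = 6818/30730 = 0.22186788.
Var(ȳ) = (1 − 0.22186788)·18.8/6818 = 0.77813212·0.0027574069 = 0.0021456268.

0.00215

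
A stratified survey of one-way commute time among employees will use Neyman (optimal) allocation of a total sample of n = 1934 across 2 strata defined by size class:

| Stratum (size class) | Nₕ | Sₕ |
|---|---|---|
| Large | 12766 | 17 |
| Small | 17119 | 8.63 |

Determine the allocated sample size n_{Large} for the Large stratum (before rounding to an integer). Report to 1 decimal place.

Neyman allocation: nₕ = n·NₕSₕ / Σⱼ NⱼSⱼ.
Σ NⱼSⱼ = 12766·17 + 17119·8.63 = 364758.97.
n_{Large} = 1934·12766·17 / 364758.97 = 1150.7.

1150.7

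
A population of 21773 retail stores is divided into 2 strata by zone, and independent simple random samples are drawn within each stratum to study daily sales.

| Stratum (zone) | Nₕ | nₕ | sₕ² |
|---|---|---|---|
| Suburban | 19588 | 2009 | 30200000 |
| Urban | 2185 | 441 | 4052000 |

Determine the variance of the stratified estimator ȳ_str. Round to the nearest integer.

Var(ȳ_str) = Σₕ Wₕ²(1 − fₕ)sₕ²/nₕ with Wₕ = Nₕ/N, N = 21773.
Suburban: Wₕ = 0.89964635; term = 0.89964635²·(1 − 0.10256279)·30200000/2009 = 10918.795.
Urban: Wₕ = 0.10035365; term = 0.10035365²·(1 − 0.20183066)·4052000/441 = 73.857095.
Sum = 10992.652.

10993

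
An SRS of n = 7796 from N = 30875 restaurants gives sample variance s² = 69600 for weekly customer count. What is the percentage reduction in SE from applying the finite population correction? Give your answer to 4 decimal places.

13.5420

f = n/N = 7796/30875 = 0.25250202.
SE_no-fpc = √(s²/n) = 2.9879182; SE_fpc = √((1−f)s²/n) = 2.5832933.
Ratio = √(1−f) = 0.86457965. Reduction = 100·(1 − 0.86457965) = 13.5420%.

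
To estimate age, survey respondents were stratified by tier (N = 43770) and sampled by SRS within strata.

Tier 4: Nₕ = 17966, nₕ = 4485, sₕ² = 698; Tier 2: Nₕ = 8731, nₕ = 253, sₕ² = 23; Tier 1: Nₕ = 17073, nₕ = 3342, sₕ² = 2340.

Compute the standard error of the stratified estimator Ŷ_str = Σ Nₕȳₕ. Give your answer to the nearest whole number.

14442

Var(Ŷ_str) = Σₕ Nₕ²(1 − fₕ)sₕ²/nₕ.
Tier 4: 17966²·(1 − 4485/17966)·698/4485 = 3.7693501 × 10^7.
Tier 2: 8731²·(1 − 253/8731)·23/253 = 6.7292198 × 10^6.
Tier 1: 17073²·(1 − 3342/17073)·2340/3342 = 1.6414264 × 10^8.
Sum = 2.0856536 × 10^8.
SE = √(2.0856536 × 10^8) = 14442.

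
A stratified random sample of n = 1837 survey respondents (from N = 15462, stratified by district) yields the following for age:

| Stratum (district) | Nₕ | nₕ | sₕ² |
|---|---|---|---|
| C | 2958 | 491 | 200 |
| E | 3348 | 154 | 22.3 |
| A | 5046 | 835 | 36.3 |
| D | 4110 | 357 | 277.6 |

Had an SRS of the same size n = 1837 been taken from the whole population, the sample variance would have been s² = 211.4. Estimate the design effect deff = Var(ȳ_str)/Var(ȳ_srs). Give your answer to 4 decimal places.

Var(ȳ_str) = Σ Wₕ²(1−fₕ)sₕ²/nₕ with Wₕ = Nₕ/15462:
  C: (2958/15462)²·(1−491/2958)·200/491 = 0.012433245
  E: (3348/15462)²·(1−154/3348)·22.3/154 = 0.0064769891
  A: (5046/15462)²·(1−835/5046)·36.3/835 = 0.0038638593
  D: (4110/15462)²·(1−357/4110)·277.6/357 = 0.05016956
  → Var(ȳ_str) = 0.072943653.
Var(ȳ_srs) = (1 − 1837/15462)·211.4/1837 = 0.1014067.
deff = 0.072943653 / 0.1014067 = 0.7193.

0.7193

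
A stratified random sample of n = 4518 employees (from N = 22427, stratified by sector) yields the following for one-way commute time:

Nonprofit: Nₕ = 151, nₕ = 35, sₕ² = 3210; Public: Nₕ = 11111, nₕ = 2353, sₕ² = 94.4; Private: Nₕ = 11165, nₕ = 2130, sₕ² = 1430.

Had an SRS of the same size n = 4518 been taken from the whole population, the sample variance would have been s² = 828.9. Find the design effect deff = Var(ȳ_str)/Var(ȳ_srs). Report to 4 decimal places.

0.9938

Var(ȳ_str) = Σ Wₕ²(1−fₕ)sₕ²/nₕ with Wₕ = Nₕ/22427:
  Nonprofit: (151/22427)²·(1−35/151)·3210/35 = 0.0031939606
  Public: (11111/22427)²·(1−2353/11111)·94.4/2353 = 0.0077618597
  Private: (11165/22427)²·(1−2130/11165)·1430/2130 = 0.13464832
  → Var(ȳ_str) = 0.14560414.
Var(ȳ_srs) = (1 − 4518/22427)·828.9/4518 = 0.14650622.
deff = 0.14560414 / 0.14650622 = 0.9938.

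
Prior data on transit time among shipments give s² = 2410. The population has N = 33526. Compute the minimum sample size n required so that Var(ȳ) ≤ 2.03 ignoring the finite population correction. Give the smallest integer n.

Without fpc, n₀ = s²/D = 2410/2.03 = 1187.1921.
Rounding up, n = 1188.

1188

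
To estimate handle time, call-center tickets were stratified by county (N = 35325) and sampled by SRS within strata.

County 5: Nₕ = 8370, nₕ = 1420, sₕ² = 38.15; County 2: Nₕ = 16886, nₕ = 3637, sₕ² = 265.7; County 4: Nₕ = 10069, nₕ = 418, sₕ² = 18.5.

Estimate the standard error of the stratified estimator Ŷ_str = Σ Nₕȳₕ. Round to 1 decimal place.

4712.5

Var(Ŷ_str) = Σₕ Nₕ²(1 − fₕ)sₕ²/nₕ.
County 5: 8370²·(1 − 1420/8370)·38.15/1420 = 1.562847 × 10^6.
County 2: 16886²·(1 − 3637/16886)·265.7/3637 = 1.6343992 × 10^7.
County 4: 10069²·(1 − 418/10069)·18.5/418 = 4.3008481 × 10^6.
Sum = 2.2207687 × 10^7.
SE = √(2.2207687 × 10^7) = 4712.5.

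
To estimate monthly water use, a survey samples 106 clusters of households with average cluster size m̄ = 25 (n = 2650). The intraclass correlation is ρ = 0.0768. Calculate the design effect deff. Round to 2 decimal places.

deff = 1 + (25 − 1)·0.0768 = 1 + 1.8432 = 2.8432.

2.84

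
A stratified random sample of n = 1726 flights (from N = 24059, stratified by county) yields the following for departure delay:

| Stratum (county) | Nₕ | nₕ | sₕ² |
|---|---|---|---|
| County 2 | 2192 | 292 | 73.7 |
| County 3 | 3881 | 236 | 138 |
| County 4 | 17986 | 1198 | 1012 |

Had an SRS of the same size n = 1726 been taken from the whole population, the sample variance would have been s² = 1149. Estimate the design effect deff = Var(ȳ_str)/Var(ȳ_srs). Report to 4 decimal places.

0.7392

Var(ȳ_str) = Σ Wₕ²(1−fₕ)sₕ²/nₕ with Wₕ = Nₕ/24059:
  County 2: (2192/24059)²·(1−292/2192)·73.7/292 = 0.0018160326
  County 3: (3881/24059)²·(1−236/3881)·138/236 = 0.014290687
  County 4: (17986/24059)²·(1−1198/17986)·1012/1198 = 0.44065845
  → Var(ȳ_str) = 0.45676517.
Var(ȳ_srs) = (1 − 1726/24059)·1149/1726 = 0.61794345.
deff = 0.45676517 / 0.61794345 = 0.7392.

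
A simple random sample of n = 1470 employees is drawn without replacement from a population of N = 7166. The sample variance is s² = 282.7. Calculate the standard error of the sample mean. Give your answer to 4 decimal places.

0.3910

Under SRS without replacement, Var(ȳ) = (1 − f)·s²/n with f = n/N = 1470/7166 = 0.20513536.
Var(ȳ) = (1 − 0.20513536)·282.7/1470 = 0.79486464·0.19231293 = 0.15286274.
SE(ȳ) = √(0.15286274) = 0.3910.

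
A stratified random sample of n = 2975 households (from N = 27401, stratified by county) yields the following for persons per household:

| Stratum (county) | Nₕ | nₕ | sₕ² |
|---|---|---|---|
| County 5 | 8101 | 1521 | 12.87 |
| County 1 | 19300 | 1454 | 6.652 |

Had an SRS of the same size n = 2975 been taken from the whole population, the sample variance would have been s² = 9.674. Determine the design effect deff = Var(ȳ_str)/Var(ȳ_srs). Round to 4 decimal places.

0.9313

Var(ȳ_str) = Σ Wₕ²(1−fₕ)sₕ²/nₕ with Wₕ = Nₕ/27401:
  County 5: (8101/27401)²·(1−1521/8101)·12.87/1521 = 6.0073237 × 10^-4
  County 1: (19300/27401)²·(1−1454/19300)·6.652/1454 = 0.0020987137
  → Var(ȳ_str) = 0.0026994461.
Var(ȳ_srs) = (1 − 2975/27401)·9.674/2975 = 0.0028987119.
deff = 0.0026994461 / 0.0028987119 = 0.9313.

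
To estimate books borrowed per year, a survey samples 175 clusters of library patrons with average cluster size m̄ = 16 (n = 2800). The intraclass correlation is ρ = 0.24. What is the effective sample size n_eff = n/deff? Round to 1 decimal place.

608.7

deff = 1 + (16 − 1)·0.24 = 1 + 3.6 = 4.6.
n_eff = 2800 / 4.6 = 608.7.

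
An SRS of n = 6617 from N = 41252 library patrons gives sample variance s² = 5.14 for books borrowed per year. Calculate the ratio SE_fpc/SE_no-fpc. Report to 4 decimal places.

f = n/N = 6617/41252 = 0.16040434.
SE_no-fpc = √(s²/n) = 0.0278709; SE_fpc = √((1−f)s²/n) = 0.025537953.
Ratio = √(1−f) = 0.91629452.

0.9163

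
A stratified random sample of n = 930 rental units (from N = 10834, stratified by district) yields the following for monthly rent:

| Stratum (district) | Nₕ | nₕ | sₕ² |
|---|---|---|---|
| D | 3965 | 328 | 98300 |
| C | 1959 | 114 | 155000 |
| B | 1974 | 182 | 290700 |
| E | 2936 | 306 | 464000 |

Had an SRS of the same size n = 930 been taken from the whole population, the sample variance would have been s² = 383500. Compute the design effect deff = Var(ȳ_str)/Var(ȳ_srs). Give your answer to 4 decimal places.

Var(ȳ_str) = Σ Wₕ²(1−fₕ)sₕ²/nₕ with Wₕ = Nₕ/10834:
  D: (3965/10834)²·(1−328/3965)·98300/328 = 36.8204
  C: (1959/10834)²·(1−114/1959)·155000/114 = 41.867786
  B: (1974/10834)²·(1−182/1974)·290700/182 = 48.137234
  E: (2936/10834)²·(1−306/2936)·464000/306 = 99.754085
  → Var(ȳ_str) = 226.57951.
Var(ȳ_srs) = (1 − 930/10834)·383500/930 = 376.96777.
deff = 226.57951 / 376.96777 = 0.6011.

0.6011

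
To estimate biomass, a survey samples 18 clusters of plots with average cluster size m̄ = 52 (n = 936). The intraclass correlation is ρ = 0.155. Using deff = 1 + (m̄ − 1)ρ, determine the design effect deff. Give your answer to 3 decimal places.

deff = 1 + (52 − 1)·0.155 = 1 + 7.905 = 8.905.

8.905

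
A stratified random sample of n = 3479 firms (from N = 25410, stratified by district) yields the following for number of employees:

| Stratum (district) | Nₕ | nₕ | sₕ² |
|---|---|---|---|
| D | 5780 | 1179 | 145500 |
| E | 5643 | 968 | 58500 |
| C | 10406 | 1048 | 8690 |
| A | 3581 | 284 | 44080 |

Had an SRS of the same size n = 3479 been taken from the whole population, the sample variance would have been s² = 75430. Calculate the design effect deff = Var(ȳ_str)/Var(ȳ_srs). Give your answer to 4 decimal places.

0.6221

Var(ȳ_str) = Σ Wₕ²(1−fₕ)sₕ²/nₕ with Wₕ = Nₕ/25410:
  D: (5780/25410)²·(1−1179/5780)·145500/1179 = 5.0829979
  E: (5643/25410)²·(1−968/5643)·58500/968 = 2.4692374
  C: (10406/25410)²·(1−1048/10406)·8690/1048 = 1.2505931
  A: (3581/25410)²·(1−284/3581)·44080/284 = 2.838162
  → Var(ȳ_str) = 11.64099.
Var(ȳ_srs) = (1 − 3479/25410)·75430/3479 = 18.713001.
deff = 11.64099 / 18.713001 = 0.6221.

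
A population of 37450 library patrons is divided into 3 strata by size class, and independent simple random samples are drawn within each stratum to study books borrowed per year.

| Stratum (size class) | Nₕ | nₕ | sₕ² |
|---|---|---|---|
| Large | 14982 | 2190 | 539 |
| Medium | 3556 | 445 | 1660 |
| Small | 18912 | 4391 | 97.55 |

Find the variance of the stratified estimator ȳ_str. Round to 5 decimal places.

Var(ȳ_str) = Σₕ Wₕ²(1 − fₕ)sₕ²/nₕ with Wₕ = Nₕ/N, N = 37450.
Large: Wₕ = 0.40005340; term = 0.40005340²·(1 − 0.14617541)·539/2190 = 0.033631733.
Medium: Wₕ = 0.09495327; term = 0.09495327²·(1 − 0.12514061)·1660/445 = 0.029424304.
Small: Wₕ = 0.50499332; term = 0.50499332²·(1 − 0.23218063)·97.55/4391 = 0.0043500493.
Sum = 0.067406086.

0.06741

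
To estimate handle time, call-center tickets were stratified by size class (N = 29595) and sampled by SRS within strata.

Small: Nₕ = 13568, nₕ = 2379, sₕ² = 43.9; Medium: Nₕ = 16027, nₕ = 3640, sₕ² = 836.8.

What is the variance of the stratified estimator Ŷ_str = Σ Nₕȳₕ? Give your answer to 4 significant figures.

4.844 × 10^7

Var(Ŷ_str) = Σₕ Nₕ²(1 − fₕ)sₕ²/nₕ.
Small: 13568²·(1 − 2379/13568)·43.9/2379 = 2.8014133 × 10^6.
Medium: 16027²·(1 − 3640/16027)·836.8/3640 = 4.5639267 × 10^7.
Sum = 4.844068 × 10^7.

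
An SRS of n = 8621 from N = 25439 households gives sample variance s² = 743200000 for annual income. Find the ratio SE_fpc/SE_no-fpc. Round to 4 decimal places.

f = n/N = 8621/25439 = 0.33888911.
SE_no-fpc = √(s²/n) = 293.61215; SE_fpc = √((1−f)s²/n) = 238.7323.
Ratio = √(1−f) = 0.81308726.

0.8131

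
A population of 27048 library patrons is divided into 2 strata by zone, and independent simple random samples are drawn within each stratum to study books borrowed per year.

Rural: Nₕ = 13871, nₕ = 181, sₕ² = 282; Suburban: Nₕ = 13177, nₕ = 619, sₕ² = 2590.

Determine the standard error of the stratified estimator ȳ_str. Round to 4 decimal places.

1.1622

Var(ȳ_str) = Σₕ Wₕ²(1 − fₕ)sₕ²/nₕ with Wₕ = Nₕ/N, N = 27048.
Rural: Wₕ = 0.51282904; term = 0.51282904²·(1 − 0.01304881)·282/181 = 0.40440027.
Suburban: Wₕ = 0.48717096; term = 0.48717096²·(1 − 0.04697579)·2590/619 = 0.94640238.
Sum = 1.3508027.
SE = √(1.3508027) = 1.1622.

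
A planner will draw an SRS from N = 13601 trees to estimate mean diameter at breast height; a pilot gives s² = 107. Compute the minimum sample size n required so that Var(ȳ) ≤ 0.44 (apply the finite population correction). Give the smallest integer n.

239

Without fpc, n₀ = s²/D = 107/0.44 = 243.1818.
With fpc, (1 − n/N)·s²/n ≤ D requires n ≥ n₀/(1 + n₀/N) = 243.1818/(1 + 243.1818/13601) = 238.9102.
Rounding up, n = 239.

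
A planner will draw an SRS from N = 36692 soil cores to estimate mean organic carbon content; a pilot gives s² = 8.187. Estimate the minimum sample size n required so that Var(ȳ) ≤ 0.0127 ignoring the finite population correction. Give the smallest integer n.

645

Without fpc, n₀ = s²/D = 8.187/0.0127 = 644.6457.
Rounding up, n = 645.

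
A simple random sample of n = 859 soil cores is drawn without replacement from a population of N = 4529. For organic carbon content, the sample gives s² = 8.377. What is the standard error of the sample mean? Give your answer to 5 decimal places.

Under SRS without replacement, Var(ȳ) = (1 − f)·s²/n with f = n/N = 859/4529 = 0.18966659.
Var(ȳ) = (1 − 0.18966659)·8.377/859 = 0.81033341·0.0097520373 = 0.0079024016.
SE(ȳ) = √(0.0079024016) = 0.08890.

0.08890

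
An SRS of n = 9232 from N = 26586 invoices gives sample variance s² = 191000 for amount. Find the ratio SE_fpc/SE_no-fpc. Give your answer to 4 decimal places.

0.8079

f = n/N = 9232/26586 = 0.34725043.
SE_no-fpc = √(s²/n) = 4.5485061; SE_fpc = √((1−f)s²/n) = 3.6748709.
Ratio = √(1−f) = 0.80792918.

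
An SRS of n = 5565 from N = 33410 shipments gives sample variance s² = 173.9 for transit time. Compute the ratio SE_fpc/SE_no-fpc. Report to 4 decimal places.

f = n/N = 5565/33410 = 0.16656690.
SE_no-fpc = √(s²/n) = 0.17677352; SE_fpc = √((1−f)s²/n) = 0.16138107.
Ratio = √(1−f) = 0.91292557.

0.9129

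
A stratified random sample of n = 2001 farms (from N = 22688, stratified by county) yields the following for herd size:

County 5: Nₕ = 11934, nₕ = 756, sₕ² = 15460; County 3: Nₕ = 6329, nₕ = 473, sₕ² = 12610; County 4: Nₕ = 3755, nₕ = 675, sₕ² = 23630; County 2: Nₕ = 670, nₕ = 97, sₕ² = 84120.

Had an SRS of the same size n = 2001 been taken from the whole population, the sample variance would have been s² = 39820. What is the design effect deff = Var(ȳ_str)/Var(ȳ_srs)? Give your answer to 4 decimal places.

0.4769

Var(ȳ_str) = Σ Wₕ²(1−fₕ)sₕ²/nₕ with Wₕ = Nₕ/22688:
  County 5: (11934/22688)²·(1−756/11934)·15460/756 = 5.2996282
  County 3: (6329/22688)²·(1−473/6329)·12610/473 = 1.9195423
  County 4: (3755/22688)²·(1−675/3755)·23630/675 = 0.78655334
  County 2: (670/22688)²·(1−97/670)·84120/97 = 0.64679183
  → Var(ȳ_str) = 8.6525157.
Var(ȳ_srs) = (1 − 2001/22688)·39820/2001 = 18.144937.
deff = 8.6525157 / 18.144937 = 0.4769.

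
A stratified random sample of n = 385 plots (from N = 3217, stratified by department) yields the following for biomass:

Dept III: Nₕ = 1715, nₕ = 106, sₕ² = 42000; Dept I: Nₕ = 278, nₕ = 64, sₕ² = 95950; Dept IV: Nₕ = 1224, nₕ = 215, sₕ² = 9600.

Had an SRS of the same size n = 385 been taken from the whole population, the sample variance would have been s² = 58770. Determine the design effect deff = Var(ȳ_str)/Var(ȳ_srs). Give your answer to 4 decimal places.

Var(ȳ_str) = Σ Wₕ²(1−fₕ)sₕ²/nₕ with Wₕ = Nₕ/3217:
  Dept III: (1715/3217)²·(1−106/1715)·42000/106 = 105.64805
  Dept I: (278/3217)²·(1−64/278)·95950/64 = 8.6182969
  Dept IV: (1224/3217)²·(1−215/1224)·9600/215 = 5.3284787
  → Var(ȳ_str) = 119.59483.
Var(ȳ_srs) = (1 − 385/3217)·58770/385 = 134.38078.
deff = 119.59483 / 134.38078 = 0.8900.

0.8900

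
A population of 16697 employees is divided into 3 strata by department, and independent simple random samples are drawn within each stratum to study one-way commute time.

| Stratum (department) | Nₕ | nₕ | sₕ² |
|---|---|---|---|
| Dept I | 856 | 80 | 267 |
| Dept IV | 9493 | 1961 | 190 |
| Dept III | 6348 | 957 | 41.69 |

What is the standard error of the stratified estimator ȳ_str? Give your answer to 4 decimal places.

0.1953

Var(ȳ_str) = Σₕ Wₕ²(1 − fₕ)sₕ²/nₕ with Wₕ = Nₕ/N, N = 16697.
Dept I: Wₕ = 0.05126669; term = 0.05126669²·(1 − 0.09345794)·267/80 = 0.007952064.
Dept IV: Wₕ = 0.56854525; term = 0.56854525²·(1 − 0.20657326)·190/1961 = 0.024849228.
Dept III: Wₕ = 0.38018806; term = 0.38018806²·(1 − 0.15075614)·41.69/957 = 0.0053474818.
Sum = 0.038148774.
SE = √(0.038148774) = 0.1953.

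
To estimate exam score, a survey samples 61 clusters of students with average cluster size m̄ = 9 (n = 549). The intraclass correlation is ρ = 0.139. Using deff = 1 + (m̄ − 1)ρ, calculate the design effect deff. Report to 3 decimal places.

deff = 1 + (9 − 1)·0.139 = 1 + 1.112 = 2.112.

2.112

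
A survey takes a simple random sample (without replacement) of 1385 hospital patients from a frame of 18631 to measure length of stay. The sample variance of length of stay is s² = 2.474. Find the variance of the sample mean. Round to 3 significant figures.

0.00165

Under SRS without replacement, Var(ȳ) = (1 − f)·s²/n with f = n/N = 1385/18631 = 0.07433847.
Var(ȳ) = (1 − 0.07433847)·2.474/1385 = 0.92566153·0.0017862816 = 0.0016534922.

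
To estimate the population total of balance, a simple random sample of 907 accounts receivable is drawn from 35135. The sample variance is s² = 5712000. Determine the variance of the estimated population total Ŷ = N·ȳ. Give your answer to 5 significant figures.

Var(Ŷ) = N²·Var(ȳ) = N²·(1 − n/N)·s²/n.
f = 907/35135 = 0.02581471; Var(ȳ) = 0.97418529·5712000/907 = 6135.1117.
Var(Ŷ) = 35135² · 6135.1117 = 7.5736005 × 10^12.

7.5736 × 10^12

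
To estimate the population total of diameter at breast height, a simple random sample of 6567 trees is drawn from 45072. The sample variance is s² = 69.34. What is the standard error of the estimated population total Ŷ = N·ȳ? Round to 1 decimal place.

Var(Ŷ) = N²·Var(ȳ) = N²·(1 − n/N)·s²/n.
f = 6567/45072 = 0.14570021; Var(ȳ) = 0.85429979·69.34/6567 = 0.0090204275.
Var(Ŷ) = 45072² · 0.0090204275 = 1.8324865 × 10^7.
SE(Ŷ) = √(1.8324865 × 10^7) = 4280.8.

4280.8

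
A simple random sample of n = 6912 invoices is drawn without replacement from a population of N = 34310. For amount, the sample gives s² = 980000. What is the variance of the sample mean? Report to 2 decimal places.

Under SRS without replacement, Var(ȳ) = (1 − f)·s²/n with f = n/N = 6912/34310 = 0.20145730.
Var(ȳ) = (1 − 0.20145730)·980000/6912 = 0.79854270·141.78241 = 113.21931.

113.22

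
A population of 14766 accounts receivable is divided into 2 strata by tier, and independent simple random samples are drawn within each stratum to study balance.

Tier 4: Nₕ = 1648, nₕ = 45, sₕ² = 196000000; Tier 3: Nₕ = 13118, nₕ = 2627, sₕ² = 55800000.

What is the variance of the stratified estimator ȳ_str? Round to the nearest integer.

Var(ȳ_str) = Σₕ Wₕ²(1 − fₕ)sₕ²/nₕ with Wₕ = Nₕ/N, N = 14766.
Tier 4: Wₕ = 0.11160775; term = 0.11160775²·(1 − 0.02730583)·196000000/45 = 52772.608.
Tier 3: Wₕ = 0.88839225; term = 0.88839225²·(1 − 0.20025919)·55800000/2627 = 13407.04.
Sum = 66179.648.

66180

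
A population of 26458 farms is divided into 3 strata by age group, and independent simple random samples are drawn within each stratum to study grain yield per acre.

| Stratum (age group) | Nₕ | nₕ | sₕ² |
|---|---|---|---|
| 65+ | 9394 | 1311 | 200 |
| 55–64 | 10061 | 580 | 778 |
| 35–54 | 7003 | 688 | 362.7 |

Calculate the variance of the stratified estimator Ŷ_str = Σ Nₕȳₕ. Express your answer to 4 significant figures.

1.628 × 10^8

Var(Ŷ_str) = Σₕ Nₕ²(1 − fₕ)sₕ²/nₕ.
65+: 9394²·(1 − 1311/9394)·200/1311 = 1.1583784 × 10^7.
55–64: 10061²·(1 − 580/10061)·778/580 = 1.2795195 × 10^8.
35–54: 7003²·(1 − 688/7003)·362.7/688 = 2.331399 × 10^7.
Sum = 1.6284972 × 10^8.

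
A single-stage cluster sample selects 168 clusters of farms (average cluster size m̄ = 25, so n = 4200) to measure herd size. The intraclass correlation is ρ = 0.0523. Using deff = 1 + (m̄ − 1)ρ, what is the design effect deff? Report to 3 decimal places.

2.255

deff = 1 + (25 − 1)·0.0523 = 1 + 1.2552 = 2.2552.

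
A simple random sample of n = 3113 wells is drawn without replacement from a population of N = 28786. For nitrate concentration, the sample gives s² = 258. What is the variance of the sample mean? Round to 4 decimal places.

Under SRS without replacement, Var(ȳ) = (1 − f)·s²/n with f = n/N = 3113/28786 = 0.10814285.
Var(ȳ) = (1 − 0.10814285)·258/3113 = 0.89185715·0.082878252 = 0.073915562.

0.0739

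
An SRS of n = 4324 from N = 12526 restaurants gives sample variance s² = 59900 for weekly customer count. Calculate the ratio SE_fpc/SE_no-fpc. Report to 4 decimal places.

f = n/N = 4324/12526 = 0.34520198.
SE_no-fpc = √(s²/n) = 3.7219503; SE_fpc = √((1−f)s²/n) = 3.011787.
Ratio = √(1−f) = 0.80919591.

0.8092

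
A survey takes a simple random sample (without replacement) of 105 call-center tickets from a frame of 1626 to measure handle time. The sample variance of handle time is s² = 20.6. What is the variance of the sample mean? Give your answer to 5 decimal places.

0.18352

Under SRS without replacement, Var(ȳ) = (1 − f)·s²/n with f = n/N = 105/1626 = 0.06457565.
Var(ȳ) = (1 − 0.06457565)·20.6/105 = 0.93542435·0.19619048 = 0.18352135.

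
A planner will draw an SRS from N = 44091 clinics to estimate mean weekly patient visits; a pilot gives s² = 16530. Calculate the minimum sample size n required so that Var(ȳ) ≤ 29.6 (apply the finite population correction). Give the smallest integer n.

Without fpc, n₀ = s²/D = 16530/29.6 = 558.4459.
With fpc, (1 − n/N)·s²/n ≤ D requires n ≥ n₀/(1 + n₀/N) = 558.4459/(1 + 558.4459/44091) = 551.4612.
Rounding up, n = 552.

552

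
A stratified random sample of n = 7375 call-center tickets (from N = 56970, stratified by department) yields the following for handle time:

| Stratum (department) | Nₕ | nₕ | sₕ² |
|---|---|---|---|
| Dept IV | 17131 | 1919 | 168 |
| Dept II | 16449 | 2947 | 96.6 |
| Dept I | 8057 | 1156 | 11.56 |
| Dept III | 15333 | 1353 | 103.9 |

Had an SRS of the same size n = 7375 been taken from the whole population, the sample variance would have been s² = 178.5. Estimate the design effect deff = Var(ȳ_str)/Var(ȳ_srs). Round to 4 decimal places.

Var(ȳ_str) = Σ Wₕ²(1−fₕ)sₕ²/nₕ with Wₕ = Nₕ/56970:
  Dept IV: (17131/56970)²·(1−1919/17131)·168/1919 = 0.0070292809
  Dept II: (16449/56970)²·(1−2947/16449)·96.6/2947 = 0.0022430665
  Dept I: (8057/56970)²·(1−1156/8057)·11.56/1156 = 1.7131404 × 10^-4
  Dept III: (15333/56970)²·(1−1353/15333)·103.9/1353 = 0.0050717708
  → Var(ȳ_str) = 0.014515432.
Var(ȳ_srs) = (1 − 7375/56970)·178.5/7375 = 0.021070162.
deff = 0.014515432 / 0.021070162 = 0.6889.

0.6889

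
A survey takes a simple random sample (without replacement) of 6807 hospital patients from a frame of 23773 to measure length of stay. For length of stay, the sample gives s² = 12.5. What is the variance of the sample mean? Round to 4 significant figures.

0.001311

Under SRS without replacement, Var(ȳ) = (1 − f)·s²/n with f = n/N = 6807/23773 = 0.28633324.
Var(ȳ) = (1 − 0.28633324)·12.5/6807 = 0.71366676·0.0018363449 = 0.0013105384.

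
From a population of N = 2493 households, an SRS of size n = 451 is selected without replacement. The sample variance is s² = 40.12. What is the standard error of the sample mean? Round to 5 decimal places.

0.26993

Under SRS without replacement, Var(ȳ) = (1 − f)·s²/n with f = n/N = 451/2493 = 0.18090654.
Var(ȳ) = (1 − 0.18090654)·40.12/451 = 0.81909346·0.088957871 = 0.072864811.
SE(ȳ) = √(0.072864811) = 0.26993.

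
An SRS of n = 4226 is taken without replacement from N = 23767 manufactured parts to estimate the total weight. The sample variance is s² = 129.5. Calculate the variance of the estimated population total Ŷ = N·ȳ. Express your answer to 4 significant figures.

1.423 × 10^7

Var(Ŷ) = N²·Var(ȳ) = N²·(1 − n/N)·s²/n.
f = 4226/23767 = 0.17780957; Var(ȳ) = 0.82219043·129.5/4226 = 0.025194903.
Var(Ŷ) = 23767² · 0.025194903 = 1.4231852 × 10^7.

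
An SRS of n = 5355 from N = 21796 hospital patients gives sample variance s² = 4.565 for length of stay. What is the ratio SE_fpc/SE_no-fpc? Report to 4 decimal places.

0.8685

f = n/N = 5355/21796 = 0.24568728.
SE_no-fpc = √(s²/n) = 0.029197163; SE_fpc = √((1−f)s²/n) = 0.02535808.
Ratio = √(1−f) = 0.86851178.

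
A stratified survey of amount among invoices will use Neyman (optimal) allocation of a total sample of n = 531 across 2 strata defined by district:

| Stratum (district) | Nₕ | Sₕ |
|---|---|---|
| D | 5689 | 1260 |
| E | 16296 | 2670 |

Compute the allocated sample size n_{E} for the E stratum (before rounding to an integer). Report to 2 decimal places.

Neyman allocation: nₕ = n·NₕSₕ / Σⱼ NⱼSⱼ.
Σ NⱼSⱼ = 5689·1260 + 16296·2670 = 5.067846 × 10^7.
n_{E} = 531·16296·2670 / (5.067846 × 10^7) = 455.89.

455.89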